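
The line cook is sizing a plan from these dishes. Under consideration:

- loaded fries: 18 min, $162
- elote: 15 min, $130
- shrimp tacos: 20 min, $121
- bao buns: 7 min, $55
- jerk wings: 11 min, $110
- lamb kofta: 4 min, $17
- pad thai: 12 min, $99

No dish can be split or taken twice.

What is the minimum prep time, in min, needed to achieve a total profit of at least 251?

29

Need the lightest bundle worth ≥ 251.
loaded fries + jerk wings: 272 profit at 29 min.
Below 29 min the best achievable stays under 251.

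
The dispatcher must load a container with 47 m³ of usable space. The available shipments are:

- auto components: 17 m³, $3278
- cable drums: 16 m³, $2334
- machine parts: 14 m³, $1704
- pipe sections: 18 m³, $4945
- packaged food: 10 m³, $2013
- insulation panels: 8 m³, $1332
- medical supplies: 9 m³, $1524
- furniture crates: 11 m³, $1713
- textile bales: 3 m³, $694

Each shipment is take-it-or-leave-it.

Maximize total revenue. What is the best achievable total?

Filling by ratio: pipe sections + packaged food + medical supplies + textile bales for 9176, with 7 m³ left unused.
Dropping packaged food frees 10 m³; slotting in auto components (17 m³) lifts the total to 10441 at 47 m³.
Runner-up auto components + pipe sections + insulation panels + textile bales tops out at 10249.

10441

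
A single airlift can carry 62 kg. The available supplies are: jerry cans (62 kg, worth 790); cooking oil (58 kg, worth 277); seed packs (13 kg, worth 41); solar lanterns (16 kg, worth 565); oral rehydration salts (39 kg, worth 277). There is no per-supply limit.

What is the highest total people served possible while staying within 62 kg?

1736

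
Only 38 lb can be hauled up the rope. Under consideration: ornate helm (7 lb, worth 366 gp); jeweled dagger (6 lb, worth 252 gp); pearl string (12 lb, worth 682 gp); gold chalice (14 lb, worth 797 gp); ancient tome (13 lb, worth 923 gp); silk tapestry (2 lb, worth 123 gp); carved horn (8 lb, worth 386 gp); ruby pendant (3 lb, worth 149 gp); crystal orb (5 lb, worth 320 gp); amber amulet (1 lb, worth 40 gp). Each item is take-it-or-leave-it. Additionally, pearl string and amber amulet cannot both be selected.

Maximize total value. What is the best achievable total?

2352

Density check — ancient tome 71.00, crystal orb 64.00, silk tapestry 61.50 are the best per lb.
Gold chalice + ancient tome + silk tapestry + ruby pendant + crystal orb + amber amulet uses 38 of the 38 lb and totals 2352.
Runner-up gold chalice + ancient tome + silk tapestry + ruby pendant + crystal orb tops out at 2312.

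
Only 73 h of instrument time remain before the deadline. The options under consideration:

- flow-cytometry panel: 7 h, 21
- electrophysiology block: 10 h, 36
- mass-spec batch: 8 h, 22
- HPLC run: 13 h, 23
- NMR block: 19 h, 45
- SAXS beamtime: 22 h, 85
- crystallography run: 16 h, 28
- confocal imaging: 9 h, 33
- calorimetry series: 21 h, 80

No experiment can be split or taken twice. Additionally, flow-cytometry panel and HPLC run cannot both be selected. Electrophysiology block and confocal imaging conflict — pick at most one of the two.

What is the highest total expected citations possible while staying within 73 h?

246

Electrophysiology block + NMR block + SAXS beamtime + calorimetry series uses 72 of the 73 h and totals 246.
The closest alternative, flow-cytometry panel + electrophysiology block + mass-spec batch + SAXS beamtime + calorimetry series, reaches only 244.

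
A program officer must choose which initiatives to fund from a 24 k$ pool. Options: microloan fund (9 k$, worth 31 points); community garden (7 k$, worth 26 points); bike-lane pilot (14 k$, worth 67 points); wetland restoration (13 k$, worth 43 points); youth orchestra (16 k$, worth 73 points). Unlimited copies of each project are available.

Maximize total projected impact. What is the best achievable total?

The ratio heuristic lands on community garden + bike-lane pilot (93) but leaves 3 k$ idle.
Replace bike-lane pilot with youth orchestra: the trade gains 6 net, giving 99 at 23 k$.
No other feasible combination exceeds 99.

99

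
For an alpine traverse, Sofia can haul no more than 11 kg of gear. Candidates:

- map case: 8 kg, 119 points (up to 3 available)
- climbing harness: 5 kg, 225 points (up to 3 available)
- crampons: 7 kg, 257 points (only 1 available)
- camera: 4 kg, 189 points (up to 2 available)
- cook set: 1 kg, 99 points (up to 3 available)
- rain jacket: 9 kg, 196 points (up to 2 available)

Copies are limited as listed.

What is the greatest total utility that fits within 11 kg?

Ranking by ratio (utility/kg): cook set 99.00, camera 47.25, climbing harness 45.00.
The ratio ordering already packs tightly: 2×camera + 3×cook set, 11 kg, 675.
Nothing else within 11 kg beats 675.

675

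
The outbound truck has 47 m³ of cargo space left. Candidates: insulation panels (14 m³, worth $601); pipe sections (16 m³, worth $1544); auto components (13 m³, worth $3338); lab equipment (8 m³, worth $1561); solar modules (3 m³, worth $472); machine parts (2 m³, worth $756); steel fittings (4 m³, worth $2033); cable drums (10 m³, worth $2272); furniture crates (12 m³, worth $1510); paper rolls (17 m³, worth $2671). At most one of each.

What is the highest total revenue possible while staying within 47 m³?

The ratio heuristic lands on auto components + lab equipment + solar modules + machine parts + steel fittings + cable drums (10432) but leaves 7 m³ idle.
Dropping lab equipment and solar modules frees 11 m³; slotting in paper rolls (17 m³) lifts the total to 11070 at 46 m³.

11070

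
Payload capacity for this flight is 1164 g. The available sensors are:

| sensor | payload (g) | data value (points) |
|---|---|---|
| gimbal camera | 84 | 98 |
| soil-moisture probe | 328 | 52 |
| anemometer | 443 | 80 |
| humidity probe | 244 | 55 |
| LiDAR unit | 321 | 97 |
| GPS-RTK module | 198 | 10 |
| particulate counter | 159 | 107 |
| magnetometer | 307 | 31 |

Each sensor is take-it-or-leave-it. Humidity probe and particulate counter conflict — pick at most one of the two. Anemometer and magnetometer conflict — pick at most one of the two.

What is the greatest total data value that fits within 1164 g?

Best packing: gimbal camera + anemometer + LiDAR unit + particulate counter — 1007 g, 382 total.
The closest alternative, gimbal camera + soil-moisture probe + LiDAR unit + GPS-RTK module + particulate counter, reaches only 364.

382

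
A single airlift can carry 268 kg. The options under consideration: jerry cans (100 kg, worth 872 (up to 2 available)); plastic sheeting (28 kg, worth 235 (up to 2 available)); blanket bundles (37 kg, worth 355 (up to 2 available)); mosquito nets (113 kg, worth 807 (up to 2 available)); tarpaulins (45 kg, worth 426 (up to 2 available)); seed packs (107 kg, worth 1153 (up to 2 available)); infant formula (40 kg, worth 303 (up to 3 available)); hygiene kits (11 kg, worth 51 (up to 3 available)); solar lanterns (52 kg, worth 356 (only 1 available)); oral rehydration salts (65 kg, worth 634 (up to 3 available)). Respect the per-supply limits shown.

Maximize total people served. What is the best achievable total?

Ranking by ratio (people served/kg): seed packs 10.78, oral rehydration salts 9.75, blanket bundles 9.59.
A density-first pass picks blanket bundles + 2×seed packs + hygiene kits — 2712 at 262 kg.
The 48 kg tied up in blanket bundles and hygiene kits is better spent on tarpaulins — total rises to 2732 (259 kg).
That's the maximum — no swap from here does better than 2732.

2732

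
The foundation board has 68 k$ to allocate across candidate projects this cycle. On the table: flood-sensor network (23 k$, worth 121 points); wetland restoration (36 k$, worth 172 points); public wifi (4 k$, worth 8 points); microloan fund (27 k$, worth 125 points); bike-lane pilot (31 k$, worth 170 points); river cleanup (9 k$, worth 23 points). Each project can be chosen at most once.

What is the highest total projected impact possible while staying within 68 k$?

Ranking by ratio (projected impact/k$): bike-lane pilot 5.48, flood-sensor network 5.26, wetland restoration 4.78, microloan fund 4.63.
Taking the top-ratio projects first gives flood-sensor network + public wifi + bike-lane pilot + river cleanup for 322 (67 k$).
The 36 k$ tied up in flood-sensor network and public wifi and river cleanup is better spent on wetland restoration — total rises to 342 (67 k$).
Next best is flood-sensor network + public wifi + bike-lane pilot + river cleanup at 322 (67 k$) — short by 20.

342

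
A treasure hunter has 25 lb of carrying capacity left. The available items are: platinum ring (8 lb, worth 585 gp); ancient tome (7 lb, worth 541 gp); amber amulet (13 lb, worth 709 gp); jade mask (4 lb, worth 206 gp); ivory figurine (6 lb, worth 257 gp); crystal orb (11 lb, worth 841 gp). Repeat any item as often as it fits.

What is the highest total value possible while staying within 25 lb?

Taking the top-ratio items first gives 3×ancient tome + jade mask for 1829 (25 lb).
The 11 lb tied up in ancient tome and jade mask is better spent on crystal orb — total rises to 1923 (25 lb).

1923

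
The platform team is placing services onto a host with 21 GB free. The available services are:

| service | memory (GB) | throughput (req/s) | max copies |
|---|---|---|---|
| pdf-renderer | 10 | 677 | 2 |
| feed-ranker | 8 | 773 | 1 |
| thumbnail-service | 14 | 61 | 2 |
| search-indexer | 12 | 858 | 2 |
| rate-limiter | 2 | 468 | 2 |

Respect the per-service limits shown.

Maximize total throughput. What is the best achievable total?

Ranking by ratio (throughput/GB): rate-limiter 234.00, feed-ranker 96.62, search-indexer 71.50, pdf-renderer 67.70.
A density-first pass picks feed-ranker + 2×rate-limiter — 1709 at 12 GB.
Replace rate-limiter with pdf-renderer: the trade gains 209 net, giving 1918 at 20 GB.
That's the maximum — no swap from here does better than 1918.

1918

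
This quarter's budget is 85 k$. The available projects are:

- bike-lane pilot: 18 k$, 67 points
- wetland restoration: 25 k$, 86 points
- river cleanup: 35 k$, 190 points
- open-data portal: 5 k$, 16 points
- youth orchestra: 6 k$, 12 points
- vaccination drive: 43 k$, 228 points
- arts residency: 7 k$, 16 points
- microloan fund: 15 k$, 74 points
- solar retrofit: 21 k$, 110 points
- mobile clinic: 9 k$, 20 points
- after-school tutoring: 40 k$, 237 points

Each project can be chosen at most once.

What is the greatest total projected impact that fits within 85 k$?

Density check — after-school tutoring 5.92, river cleanup 5.43, vaccination drive 5.30 are the best per k$.
A density-first pass picks river cleanup + open-data portal + after-school tutoring — 443 at 80 k$.
Dropping river cleanup and open-data portal frees 40 k$; slotting in vaccination drive (43 k$) lifts the total to 465 at 83 k$.
No other feasible combination exceeds 465.

465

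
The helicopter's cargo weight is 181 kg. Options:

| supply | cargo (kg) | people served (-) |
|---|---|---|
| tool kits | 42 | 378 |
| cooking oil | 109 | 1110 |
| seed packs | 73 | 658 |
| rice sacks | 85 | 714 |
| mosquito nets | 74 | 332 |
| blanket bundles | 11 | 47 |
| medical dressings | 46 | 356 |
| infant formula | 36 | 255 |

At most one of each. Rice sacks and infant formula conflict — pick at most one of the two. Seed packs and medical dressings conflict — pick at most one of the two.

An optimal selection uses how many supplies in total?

3

The maximum people served within 181 kg is 1535.
One optimal bundle: tool kits + cooking oil + blanket bundles (162 kg).
Any selection reaching 1535 contains exactly 3 supplies.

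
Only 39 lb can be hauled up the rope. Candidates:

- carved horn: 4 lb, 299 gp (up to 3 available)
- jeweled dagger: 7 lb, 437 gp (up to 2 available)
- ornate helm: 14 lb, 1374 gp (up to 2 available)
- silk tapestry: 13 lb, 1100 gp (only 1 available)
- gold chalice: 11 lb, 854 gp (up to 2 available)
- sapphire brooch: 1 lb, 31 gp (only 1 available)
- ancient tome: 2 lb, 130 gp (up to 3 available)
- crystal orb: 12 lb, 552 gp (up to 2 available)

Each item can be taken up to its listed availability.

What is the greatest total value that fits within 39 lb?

Taking 2×ornate helm + gold chalice: 39 lb used, 3602 in value.
Every other selection either busts 39 lb or exceeds an availability limit or fails to beat 3602.

3602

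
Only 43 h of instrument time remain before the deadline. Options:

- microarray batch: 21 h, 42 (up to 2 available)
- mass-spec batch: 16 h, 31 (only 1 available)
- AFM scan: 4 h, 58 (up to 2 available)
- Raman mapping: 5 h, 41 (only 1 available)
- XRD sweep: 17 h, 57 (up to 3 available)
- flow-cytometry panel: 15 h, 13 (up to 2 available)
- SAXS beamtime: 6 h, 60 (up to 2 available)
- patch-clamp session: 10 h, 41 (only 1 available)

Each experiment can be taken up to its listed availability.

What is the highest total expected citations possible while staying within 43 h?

334

The ratio heuristic lands on 2×AFM scan + Raman mapping + 2×SAXS beamtime + patch-clamp session (318) but leaves 8 h idle.
Dropping patch-clamp session frees 10 h; slotting in XRD sweep (17 h) lifts the total to 334 at 42 h.
No other feasible combination exceeds 334.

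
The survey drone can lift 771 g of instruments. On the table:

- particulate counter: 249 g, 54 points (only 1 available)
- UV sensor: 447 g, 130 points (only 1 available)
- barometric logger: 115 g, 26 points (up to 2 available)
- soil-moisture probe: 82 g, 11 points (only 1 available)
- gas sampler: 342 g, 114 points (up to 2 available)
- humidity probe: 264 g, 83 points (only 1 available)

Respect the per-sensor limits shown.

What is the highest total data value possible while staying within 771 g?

239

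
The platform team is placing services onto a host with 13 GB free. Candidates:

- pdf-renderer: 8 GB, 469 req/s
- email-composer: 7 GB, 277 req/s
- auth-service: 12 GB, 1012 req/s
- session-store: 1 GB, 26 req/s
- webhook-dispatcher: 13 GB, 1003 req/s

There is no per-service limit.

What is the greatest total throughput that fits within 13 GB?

1038

Best packing: auth-service + session-store — 13 GB, 1038 total.
No other feasible combination exceeds 1038.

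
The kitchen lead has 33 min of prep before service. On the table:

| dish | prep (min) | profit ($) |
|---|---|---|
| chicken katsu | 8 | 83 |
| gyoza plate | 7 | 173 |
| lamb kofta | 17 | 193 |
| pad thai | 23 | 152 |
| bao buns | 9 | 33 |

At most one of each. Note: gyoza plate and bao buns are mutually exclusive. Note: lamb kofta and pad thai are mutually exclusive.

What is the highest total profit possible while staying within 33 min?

449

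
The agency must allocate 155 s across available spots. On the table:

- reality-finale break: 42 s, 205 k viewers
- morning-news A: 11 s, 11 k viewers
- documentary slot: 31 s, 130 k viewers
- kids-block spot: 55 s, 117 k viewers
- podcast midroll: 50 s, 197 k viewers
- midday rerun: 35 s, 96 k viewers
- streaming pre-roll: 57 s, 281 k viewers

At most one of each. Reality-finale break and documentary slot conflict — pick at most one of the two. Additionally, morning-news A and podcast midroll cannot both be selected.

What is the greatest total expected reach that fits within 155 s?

683

Reality-finale break + podcast midroll + streaming pre-roll uses 149 of the 155 s and totals 683.
The closest alternative, documentary slot + podcast midroll + streaming pre-roll, reaches only 608.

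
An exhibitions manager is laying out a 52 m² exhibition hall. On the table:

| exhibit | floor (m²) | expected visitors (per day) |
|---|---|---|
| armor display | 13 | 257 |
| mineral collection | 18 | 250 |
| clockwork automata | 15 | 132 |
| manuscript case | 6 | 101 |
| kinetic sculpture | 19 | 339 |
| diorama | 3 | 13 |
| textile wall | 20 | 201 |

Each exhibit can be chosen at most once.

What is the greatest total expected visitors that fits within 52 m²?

846

Density check — armor display 19.77, kinetic sculpture 17.84, manuscript case 16.83, mineral collection 13.89 are the best per m².
Greedy by ratio would take armor display + manuscript case + kinetic sculpture + diorama: 41 m² used, total 710.
Replace manuscript case and diorama with mineral collection: the trade gains 136 net, giving 846 at 50 m².
Next best is armor display + kinetic sculpture + textile wall at 797 (52 m²) — short by 49.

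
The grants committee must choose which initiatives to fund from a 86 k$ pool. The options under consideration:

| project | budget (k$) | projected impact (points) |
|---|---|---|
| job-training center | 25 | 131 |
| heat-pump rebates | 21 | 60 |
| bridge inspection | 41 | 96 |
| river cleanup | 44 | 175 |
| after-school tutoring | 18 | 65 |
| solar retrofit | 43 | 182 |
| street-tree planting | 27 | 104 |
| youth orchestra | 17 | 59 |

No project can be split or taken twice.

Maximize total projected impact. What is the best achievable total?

378

By projected impact per k$: job-training center 5.24, solar retrofit 4.23, river cleanup 3.98, street-tree planting 3.85 lead.
Job-training center + after-school tutoring + solar retrofit uses 86 of the 86 k$ and totals 378.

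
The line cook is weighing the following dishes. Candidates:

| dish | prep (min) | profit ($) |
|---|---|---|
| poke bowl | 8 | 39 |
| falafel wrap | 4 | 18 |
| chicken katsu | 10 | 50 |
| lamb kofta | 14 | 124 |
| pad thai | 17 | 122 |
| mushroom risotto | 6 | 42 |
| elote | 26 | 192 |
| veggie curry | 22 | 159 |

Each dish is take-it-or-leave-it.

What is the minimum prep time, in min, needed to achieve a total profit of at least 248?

Need the lightest bundle worth ≥ 248.
falafel wrap + lamb kofta + pad thai: 264 profit at 35 min.
Any bundle with less than 35 min falls short of 248.

35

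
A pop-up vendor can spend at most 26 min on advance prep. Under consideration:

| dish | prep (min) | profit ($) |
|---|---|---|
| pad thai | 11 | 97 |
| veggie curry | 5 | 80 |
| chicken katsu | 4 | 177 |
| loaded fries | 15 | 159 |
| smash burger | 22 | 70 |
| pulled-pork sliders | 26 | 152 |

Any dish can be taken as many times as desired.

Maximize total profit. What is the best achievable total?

By profit per min: chicken katsu 44.25, veggie curry 16.00, loaded fries 10.60, pad thai 8.82 lead.
The ratio ordering already packs tightly: 6×chicken katsu, 24 min, 1062.

1062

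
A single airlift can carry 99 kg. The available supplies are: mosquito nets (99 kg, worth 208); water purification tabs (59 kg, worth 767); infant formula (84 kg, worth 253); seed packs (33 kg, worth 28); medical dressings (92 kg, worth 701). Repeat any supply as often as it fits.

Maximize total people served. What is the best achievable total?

795

Taking water purification tabs + seed packs: 92 kg used, 795 in people served.
No other feasible combination exceeds 795.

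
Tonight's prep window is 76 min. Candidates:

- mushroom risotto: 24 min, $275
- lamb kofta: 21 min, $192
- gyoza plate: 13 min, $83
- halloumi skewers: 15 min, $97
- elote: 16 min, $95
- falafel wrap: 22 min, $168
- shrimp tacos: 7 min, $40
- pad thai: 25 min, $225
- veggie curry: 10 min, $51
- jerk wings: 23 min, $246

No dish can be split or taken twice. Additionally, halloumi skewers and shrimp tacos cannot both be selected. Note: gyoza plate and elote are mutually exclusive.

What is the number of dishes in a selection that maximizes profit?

4

Optimal total is 753.
One optimal bundle: mushroom risotto + lamb kofta + shrimp tacos + jerk wings (75 min).
All optima have 4 dishes.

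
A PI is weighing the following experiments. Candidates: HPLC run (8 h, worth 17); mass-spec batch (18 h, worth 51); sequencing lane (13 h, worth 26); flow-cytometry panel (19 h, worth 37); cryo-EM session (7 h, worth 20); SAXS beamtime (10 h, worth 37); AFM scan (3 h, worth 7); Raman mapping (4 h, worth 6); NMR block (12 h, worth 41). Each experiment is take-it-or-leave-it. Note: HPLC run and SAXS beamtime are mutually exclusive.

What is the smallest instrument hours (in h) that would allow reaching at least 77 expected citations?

Minimise h subject to total expected citations ≥ 77.
SAXS beamtime + NMR block reaches 78 using 22 h.
No combination under 22 h hits 77.

22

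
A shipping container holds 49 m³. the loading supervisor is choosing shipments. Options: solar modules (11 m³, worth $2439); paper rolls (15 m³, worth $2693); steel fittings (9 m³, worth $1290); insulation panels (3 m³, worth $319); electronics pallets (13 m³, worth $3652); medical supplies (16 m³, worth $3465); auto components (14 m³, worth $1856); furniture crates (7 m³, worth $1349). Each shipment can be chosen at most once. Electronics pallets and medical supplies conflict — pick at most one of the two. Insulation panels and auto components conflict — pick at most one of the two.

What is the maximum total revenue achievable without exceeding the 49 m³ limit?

10452

Best packing: solar modules + paper rolls + insulation panels + electronics pallets + furniture crates — 49 m³, 10452 total.
An exhaustive check of the 256 subsets confirms 10452.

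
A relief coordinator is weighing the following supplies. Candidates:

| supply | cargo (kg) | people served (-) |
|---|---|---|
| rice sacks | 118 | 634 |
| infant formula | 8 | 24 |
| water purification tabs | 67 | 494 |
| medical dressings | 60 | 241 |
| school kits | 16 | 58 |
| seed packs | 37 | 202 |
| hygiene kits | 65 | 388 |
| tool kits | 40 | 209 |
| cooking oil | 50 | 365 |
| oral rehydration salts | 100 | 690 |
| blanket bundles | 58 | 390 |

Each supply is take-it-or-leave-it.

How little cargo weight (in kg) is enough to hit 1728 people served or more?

Minimise kg subject to total people served ≥ 1728.
Taking water purification tabs + seed packs + cooking oil + oral rehydration salts gives 1751 (≥ 1728) for 254 kg.
Below 254 kg the best achievable stays under 1728.

254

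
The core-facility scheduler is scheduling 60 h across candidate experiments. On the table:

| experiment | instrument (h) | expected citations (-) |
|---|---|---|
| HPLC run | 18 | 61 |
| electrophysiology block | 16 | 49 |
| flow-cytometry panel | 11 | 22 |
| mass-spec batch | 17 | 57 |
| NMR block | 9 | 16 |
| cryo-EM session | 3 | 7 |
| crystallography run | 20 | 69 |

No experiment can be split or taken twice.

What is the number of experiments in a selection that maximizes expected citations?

4

Best achievable expected citations is 194.
For example HPLC run + mass-spec batch + cryo-EM session + crystallography run achieves it, using 58 h.
Any selection reaching 194 contains exactly 4 experiments.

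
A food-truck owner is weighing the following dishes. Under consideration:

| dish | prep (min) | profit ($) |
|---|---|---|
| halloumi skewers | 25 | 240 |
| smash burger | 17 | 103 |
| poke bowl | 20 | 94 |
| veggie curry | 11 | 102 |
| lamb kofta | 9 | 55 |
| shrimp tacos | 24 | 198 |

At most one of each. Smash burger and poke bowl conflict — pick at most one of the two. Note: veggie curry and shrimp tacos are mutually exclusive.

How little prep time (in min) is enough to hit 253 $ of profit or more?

33

Need the lightest bundle worth ≥ 253.
lamb kofta + shrimp tacos: 253 profit at 33 min.
Below 33 min the best achievable stays under 253.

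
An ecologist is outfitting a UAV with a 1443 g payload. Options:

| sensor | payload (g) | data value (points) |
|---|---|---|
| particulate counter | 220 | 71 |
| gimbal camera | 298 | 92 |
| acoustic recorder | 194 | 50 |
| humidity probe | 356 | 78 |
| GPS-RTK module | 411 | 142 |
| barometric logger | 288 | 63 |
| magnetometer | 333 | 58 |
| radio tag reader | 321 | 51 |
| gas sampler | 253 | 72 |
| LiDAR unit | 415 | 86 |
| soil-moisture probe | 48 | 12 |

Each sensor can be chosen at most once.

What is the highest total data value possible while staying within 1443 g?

439

By data value per g: GPS-RTK module 0.35, particulate counter 0.32, gimbal camera 0.31 lead.
Best packing: particulate counter + gimbal camera + acoustic recorder + GPS-RTK module + gas sampler + soil-moisture probe — 1424 g, 439 total.
That's the maximum — no swap from here does better than 439.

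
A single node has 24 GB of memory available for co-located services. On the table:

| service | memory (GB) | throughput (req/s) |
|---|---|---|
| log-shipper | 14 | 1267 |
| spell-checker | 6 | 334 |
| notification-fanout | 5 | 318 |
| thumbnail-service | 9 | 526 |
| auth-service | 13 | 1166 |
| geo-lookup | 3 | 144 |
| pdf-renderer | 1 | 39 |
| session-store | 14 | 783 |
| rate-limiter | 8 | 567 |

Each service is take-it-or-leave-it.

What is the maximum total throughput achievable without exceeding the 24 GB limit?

1877

Filling by ratio: log-shipper + pdf-renderer + rate-limiter for 1873, with 1 GB left unused.
Replace log-shipper and pdf-renderer with auth-service + geo-lookup: the trade gains 4 net, giving 1877 at 24 GB.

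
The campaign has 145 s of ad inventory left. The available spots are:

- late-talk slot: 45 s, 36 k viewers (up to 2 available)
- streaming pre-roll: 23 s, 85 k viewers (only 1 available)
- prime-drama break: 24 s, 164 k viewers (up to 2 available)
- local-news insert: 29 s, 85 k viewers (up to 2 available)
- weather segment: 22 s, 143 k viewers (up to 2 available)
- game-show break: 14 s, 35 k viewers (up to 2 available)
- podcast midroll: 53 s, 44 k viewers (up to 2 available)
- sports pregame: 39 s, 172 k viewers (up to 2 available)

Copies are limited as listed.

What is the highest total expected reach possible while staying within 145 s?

821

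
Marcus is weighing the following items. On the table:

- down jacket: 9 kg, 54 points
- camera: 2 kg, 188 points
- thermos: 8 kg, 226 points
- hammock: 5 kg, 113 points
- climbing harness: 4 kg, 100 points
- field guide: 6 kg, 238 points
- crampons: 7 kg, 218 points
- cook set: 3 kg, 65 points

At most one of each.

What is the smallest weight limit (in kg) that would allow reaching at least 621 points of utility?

15

Minimise kg subject to total utility ≥ 621.
camera + field guide + crampons reaches 644 using 15 kg.
Any bundle with less than 15 kg falls short of 621.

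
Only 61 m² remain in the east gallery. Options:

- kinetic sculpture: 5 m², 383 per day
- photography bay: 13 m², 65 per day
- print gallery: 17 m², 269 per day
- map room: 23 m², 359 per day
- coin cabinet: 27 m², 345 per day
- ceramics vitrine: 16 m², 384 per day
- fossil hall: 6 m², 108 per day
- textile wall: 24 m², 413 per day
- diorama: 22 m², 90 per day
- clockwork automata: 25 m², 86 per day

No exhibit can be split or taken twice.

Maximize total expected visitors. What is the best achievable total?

Filling by ratio: kinetic sculpture + ceramics vitrine + fossil hall + textile wall for 1288, with 10 m² left unused.
Dropping fossil hall and textile wall frees 30 m²; slotting in print gallery + map room (40 m²) lifts the total to 1395 at 61 m².
Every other selection either busts 61 m² or fails to beat 1395.

1395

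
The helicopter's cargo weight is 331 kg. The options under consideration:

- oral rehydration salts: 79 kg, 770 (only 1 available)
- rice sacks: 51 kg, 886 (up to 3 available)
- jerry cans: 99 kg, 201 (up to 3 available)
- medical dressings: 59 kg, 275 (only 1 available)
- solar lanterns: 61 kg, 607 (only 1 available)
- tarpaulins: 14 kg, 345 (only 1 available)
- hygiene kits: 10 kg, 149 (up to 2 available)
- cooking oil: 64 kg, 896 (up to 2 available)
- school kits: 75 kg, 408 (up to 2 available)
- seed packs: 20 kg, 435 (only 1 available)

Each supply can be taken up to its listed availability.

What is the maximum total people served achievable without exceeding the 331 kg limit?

By people served per kg: tarpaulins 24.64, seed packs 21.75, rice sacks 17.37, hygiene kits 14.90 lead.
The ratio heuristic lands on 3×rice sacks + medical dressings + tarpaulins + 2×hygiene kits + cooking oil + seed packs (4907) but leaves 1 kg idle.
Dropping medical dressings and hygiene kits frees 69 kg; slotting in cooking oil (64 kg) lifts the total to 5379 at 325 kg.
Nothing else within 331 kg beats 5379.

5379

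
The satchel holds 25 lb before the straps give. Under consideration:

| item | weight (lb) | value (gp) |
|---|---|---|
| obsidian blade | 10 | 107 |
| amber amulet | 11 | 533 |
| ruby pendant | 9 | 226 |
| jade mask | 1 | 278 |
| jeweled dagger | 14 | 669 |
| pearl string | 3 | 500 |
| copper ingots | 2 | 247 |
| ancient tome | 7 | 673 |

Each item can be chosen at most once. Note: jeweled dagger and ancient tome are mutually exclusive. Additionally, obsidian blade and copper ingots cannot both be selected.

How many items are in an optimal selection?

5

Best achievable value is 2231.
amber amulet + jade mask + pearl string + copper ingots + ancient tome hits 2231 at 24 lb.
Any selection reaching 2231 contains exactly 5 items.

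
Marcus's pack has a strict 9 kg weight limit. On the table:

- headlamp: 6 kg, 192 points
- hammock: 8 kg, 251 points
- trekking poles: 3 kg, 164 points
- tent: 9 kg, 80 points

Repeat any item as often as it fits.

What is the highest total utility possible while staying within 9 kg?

492

The ratio ordering already packs tightly: 3×trekking poles, 9 kg, 492.
That's the maximum — no swap from here does better than 492.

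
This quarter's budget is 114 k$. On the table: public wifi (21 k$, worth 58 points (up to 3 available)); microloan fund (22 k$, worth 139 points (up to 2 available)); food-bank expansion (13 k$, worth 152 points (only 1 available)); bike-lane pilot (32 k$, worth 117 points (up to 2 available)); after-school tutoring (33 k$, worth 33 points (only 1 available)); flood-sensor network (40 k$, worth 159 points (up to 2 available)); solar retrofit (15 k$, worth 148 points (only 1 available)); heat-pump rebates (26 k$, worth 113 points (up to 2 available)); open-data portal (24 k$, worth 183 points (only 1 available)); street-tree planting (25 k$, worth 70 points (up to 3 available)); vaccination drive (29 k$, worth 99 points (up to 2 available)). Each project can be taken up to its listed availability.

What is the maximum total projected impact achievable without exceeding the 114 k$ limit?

Density check — food-bank expansion 11.69, solar retrofit 9.87, open-data portal 7.62 are the best per k$.
The ratio heuristic lands on 2×microloan fund + food-bank expansion + solar retrofit + open-data portal (761) but leaves 18 k$ idle.
The 22 k$ tied up in microloan fund is better spent on flood-sensor network — total rises to 781 (114 k$).
Nothing else within 114 k$ beats 781.

781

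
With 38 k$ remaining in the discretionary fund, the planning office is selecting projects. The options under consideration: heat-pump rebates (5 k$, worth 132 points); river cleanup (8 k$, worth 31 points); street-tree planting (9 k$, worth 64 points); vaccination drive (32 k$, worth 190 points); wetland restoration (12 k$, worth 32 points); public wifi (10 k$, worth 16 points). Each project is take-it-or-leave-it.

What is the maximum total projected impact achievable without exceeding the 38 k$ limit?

322

Greedy by ratio would take heat-pump rebates + river cleanup + street-tree planting + wetland restoration: 34 k$ used, total 259.
Replace river cleanup and street-tree planting and wetland restoration with vaccination drive: the trade gains 63 net, giving 322 at 37 k$.
That's the maximum — no swap from here does better than 322.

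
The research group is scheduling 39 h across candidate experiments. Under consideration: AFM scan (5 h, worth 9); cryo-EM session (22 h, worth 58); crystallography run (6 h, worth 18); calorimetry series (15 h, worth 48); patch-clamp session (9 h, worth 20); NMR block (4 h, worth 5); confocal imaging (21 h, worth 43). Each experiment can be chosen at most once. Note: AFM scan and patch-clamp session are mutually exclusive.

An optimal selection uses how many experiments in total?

Best achievable expected citations is 106.
One optimal bundle: cryo-EM session + calorimetry series (37 h).
Any selection reaching 106 contains exactly 2 experiments.

2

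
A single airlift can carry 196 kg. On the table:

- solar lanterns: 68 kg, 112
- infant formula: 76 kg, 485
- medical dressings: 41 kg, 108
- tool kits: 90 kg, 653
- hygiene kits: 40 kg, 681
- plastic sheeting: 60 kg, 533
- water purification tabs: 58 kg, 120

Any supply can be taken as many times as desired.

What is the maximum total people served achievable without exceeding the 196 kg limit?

Ranking by ratio (people served/kg): hygiene kits 17.02, plastic sheeting 8.88, tool kits 7.26, infant formula 6.38.
Best packing: 4×hygiene kits — 160 kg, 2724 total.
Every other selection either busts 196 kg or fails to beat 2724.

2724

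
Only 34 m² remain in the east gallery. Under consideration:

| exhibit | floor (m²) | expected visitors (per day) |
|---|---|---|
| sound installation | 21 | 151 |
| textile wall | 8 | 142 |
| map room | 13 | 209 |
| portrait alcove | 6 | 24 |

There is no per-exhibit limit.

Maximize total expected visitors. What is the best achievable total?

Taking 4×textile wall: 32 m² used, 568 in expected visitors.
Nothing else within 34 m² beats 568.

568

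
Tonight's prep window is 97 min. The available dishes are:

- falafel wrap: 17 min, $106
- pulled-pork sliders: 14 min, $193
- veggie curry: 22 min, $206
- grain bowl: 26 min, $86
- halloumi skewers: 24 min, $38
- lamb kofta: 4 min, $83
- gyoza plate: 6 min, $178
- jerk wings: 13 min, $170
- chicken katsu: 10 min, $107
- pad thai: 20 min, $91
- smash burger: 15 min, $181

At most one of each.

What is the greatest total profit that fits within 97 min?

1141

Greedy by ratio would take pulled-pork sliders + veggie curry + lamb kofta + gyoza plate + jerk wings + chicken katsu + smash burger: 84 min used, total 1118.
Dropping lamb kofta frees 4 min; slotting in falafel wrap (17 min) lifts the total to 1141 at 97 min.
The closest alternative, pulled-pork sliders + veggie curry + lamb kofta + gyoza plate + jerk wings + chicken katsu + smash burger, reaches only 1118.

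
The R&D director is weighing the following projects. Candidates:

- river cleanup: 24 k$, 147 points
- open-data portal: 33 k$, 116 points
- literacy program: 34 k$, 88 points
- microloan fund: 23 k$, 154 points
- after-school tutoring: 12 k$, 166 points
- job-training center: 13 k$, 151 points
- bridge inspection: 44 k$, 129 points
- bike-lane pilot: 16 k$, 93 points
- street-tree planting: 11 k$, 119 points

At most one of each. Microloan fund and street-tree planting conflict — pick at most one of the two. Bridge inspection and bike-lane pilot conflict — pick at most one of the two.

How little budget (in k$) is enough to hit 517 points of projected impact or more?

Look for the lowest-budget combination reaching 517.
after-school tutoring + job-training center + bike-lane pilot + street-tree planting: 529 projected impact at 52 k$.
No combination under 52 k$ hits 517.

52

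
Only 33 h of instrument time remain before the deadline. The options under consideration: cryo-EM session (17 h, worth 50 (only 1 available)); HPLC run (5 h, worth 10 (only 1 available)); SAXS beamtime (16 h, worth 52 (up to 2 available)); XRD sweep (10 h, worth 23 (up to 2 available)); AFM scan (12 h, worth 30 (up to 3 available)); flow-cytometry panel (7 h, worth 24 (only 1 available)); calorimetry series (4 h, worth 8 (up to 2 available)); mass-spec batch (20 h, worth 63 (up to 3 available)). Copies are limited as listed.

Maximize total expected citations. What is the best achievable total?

Taking the top-ratio experiments first gives SAXS beamtime + XRD sweep + flow-cytometry panel for 99 (33 h).
The 17 h tied up in XRD sweep and flow-cytometry panel is better spent on SAXS beamtime — total rises to 104 (32 h).
No other feasible combination exceeds 104.

104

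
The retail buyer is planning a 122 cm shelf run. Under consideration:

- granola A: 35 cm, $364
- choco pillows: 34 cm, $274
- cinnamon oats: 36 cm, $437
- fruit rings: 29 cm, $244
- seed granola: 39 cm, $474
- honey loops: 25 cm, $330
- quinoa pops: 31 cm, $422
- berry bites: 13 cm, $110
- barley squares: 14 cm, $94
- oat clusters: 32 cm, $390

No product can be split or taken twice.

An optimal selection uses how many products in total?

4

Best achievable weekly sales is 1443.
For example cinnamon oats + seed granola + quinoa pops + berry bites achieves it, using 119 cm.
All optima have 4 products.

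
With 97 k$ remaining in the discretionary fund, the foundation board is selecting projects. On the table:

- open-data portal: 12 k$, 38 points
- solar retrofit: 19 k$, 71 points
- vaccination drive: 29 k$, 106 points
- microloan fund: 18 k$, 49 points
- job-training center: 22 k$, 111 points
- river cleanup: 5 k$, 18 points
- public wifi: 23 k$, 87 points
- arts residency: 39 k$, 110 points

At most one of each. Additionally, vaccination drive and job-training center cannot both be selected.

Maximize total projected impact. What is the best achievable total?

356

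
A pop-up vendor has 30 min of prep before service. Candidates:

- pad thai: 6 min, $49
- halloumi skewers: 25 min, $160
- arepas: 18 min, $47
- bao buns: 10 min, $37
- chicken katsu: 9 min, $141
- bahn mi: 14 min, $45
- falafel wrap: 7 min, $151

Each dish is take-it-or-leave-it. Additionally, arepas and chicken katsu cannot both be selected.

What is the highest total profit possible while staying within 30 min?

Pad thai + chicken katsu + falafel wrap uses 22 of the 30 min and totals 341.

341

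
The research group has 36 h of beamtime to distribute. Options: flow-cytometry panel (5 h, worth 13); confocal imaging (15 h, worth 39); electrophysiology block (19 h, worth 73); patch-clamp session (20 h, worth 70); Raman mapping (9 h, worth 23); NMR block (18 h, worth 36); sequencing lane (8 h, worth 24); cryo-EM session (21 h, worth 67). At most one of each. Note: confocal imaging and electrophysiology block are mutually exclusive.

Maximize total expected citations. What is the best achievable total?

By expected citations per h: electrophysiology block 3.84, patch-clamp session 3.50, cryo-EM session 3.19 lead.
Taking the top-ratio experiments first gives flow-cytometry panel + electrophysiology block + sequencing lane for 110 (32 h).
The 5 h tied up in flow-cytometry panel is better spent on Raman mapping — total rises to 120 (36 h).
No other feasible combination exceeds 120.

120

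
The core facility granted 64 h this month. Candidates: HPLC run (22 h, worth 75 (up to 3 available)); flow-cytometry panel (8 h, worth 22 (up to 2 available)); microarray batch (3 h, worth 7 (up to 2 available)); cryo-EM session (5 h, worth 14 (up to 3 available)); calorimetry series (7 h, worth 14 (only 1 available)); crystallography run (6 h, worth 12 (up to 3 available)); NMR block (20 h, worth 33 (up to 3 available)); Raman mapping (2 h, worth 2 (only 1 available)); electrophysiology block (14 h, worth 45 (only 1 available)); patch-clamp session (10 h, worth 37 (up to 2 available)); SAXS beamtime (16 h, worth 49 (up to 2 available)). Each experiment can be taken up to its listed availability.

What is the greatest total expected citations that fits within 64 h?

By expected citations per h: patch-clamp session 3.70, HPLC run 3.41, electrophysiology block 3.21, SAXS beamtime 3.06 lead.
2×HPLC run + 2×patch-clamp session uses 64 of the 64 h and totals 224.

224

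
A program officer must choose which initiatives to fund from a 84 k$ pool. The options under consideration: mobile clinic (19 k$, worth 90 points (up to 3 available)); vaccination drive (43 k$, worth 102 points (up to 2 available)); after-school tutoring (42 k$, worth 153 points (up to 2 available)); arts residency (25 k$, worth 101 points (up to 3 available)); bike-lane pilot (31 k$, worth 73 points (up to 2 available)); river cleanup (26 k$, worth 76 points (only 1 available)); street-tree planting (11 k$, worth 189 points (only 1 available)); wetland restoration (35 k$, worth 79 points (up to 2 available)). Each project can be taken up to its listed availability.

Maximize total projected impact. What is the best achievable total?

By projected impact per k$: street-tree planting 17.18, mobile clinic 4.74, arts residency 4.04 lead.
Filling by ratio: 3×mobile clinic + street-tree planting for 459, with 16 k$ left unused.
The 38 k$ tied up in 2×mobile clinic is better spent on 2×arts residency — total rises to 481 (80 k$).
That's the maximum — no swap from here does better than 481.

481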